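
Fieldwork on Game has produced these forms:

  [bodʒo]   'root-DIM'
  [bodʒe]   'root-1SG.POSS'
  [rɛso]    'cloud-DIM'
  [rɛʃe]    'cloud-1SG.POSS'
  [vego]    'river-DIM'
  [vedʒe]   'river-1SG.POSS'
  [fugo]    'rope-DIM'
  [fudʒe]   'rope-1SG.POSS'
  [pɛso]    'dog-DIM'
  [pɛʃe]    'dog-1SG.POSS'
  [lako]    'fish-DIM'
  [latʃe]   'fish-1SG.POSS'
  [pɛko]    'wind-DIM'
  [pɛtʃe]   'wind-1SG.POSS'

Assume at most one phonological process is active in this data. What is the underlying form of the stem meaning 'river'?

/veg/

The root 'river' surfaces as [vego] and [vedʒe], with a stem-final [g] ~ [dʒ] alternation.
If /dʒ/ were underlying and a rule turned it into [g] before the DIM suffix, 'root' would also alternate; but it has [dʒ] in both [bodʒo] and [bodʒe].
Therefore /g/ is basic and [dʒ] is derived by palatalization before a front vowel (/k/, /g/ and /s/ become palato-alveolar [tʃ], [dʒ] and [ʃ] before a front vowel).
So 'river' = /veg/.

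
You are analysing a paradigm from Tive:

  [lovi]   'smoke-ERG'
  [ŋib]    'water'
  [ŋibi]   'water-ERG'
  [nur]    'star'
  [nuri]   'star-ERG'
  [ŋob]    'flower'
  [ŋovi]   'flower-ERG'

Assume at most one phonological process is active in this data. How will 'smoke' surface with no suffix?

The root 'flower' surfaces as [ŋob] and [ŋovi], with a stem-final [b] ~ [v] alternation.
The stem 'water' ([ŋib], [ŋibi]) shows [b] unchanged in both environments, so [b] cannot be basic with [v] derived before the ERG suffix.
So /v/ is underlying, and a rule of word-final hardening — voiced fricatives become stops word-finally — gives [b].
The one attested form of 'smoke', [lovi], shows underlying /lov/. Applying the same rule word-finally gives [lob].

[lob]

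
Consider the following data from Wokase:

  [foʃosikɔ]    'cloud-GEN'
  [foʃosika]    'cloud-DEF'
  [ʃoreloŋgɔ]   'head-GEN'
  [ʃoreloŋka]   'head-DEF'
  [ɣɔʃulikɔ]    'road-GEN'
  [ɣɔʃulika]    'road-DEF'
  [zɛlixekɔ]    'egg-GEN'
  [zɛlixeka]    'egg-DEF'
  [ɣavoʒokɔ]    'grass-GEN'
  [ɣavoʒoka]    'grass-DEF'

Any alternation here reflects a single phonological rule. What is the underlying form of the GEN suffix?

/-gɔ/

The GEN suffix surfaces as [-gɔ] and [-kɔ], depending on the final segment of the stem.
By contrast the DEF suffix keeps its initial [k] throughout — that segment must be underlying.
The GEN suffix is therefore /-gɔ/ underlyingly, with post-vocalic devoicing: voiced stops become voiceless after a vowel.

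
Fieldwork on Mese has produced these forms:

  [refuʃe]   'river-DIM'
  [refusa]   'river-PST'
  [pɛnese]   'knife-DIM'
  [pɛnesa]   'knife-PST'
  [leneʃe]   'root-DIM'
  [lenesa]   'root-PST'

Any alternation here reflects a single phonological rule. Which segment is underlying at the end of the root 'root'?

/ʃ/

The root 'root' surfaces as [leneʃe] and [lenesa], with a stem-final [ʃ] ~ [s] alternation.
The stem 'knife' ([pɛnese], [pɛnesa]) shows [s] unchanged in both environments, so [s] cannot be basic with [ʃ] derived before the DIM suffix.
Therefore /ʃ/ is basic and [s] is derived by depalatalization (palato-alveolar /ʃ/ becomes [s] when no front vowel follows).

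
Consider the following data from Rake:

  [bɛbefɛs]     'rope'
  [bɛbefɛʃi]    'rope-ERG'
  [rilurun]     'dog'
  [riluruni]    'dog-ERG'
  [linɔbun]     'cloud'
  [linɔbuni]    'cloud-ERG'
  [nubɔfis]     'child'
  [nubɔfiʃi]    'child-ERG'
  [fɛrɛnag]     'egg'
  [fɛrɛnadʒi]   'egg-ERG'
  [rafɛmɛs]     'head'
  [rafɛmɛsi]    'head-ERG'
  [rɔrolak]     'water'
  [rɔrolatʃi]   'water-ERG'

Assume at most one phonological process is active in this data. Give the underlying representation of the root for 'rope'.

/bɛbefɛʃ/

The stem for 'rope' ends in [s] in [bɛbefɛs] but [ʃ] in [bɛbefɛʃi].
But 'head' keeps [s] in both environments ([rafɛmɛs], [rafɛmɛsi]), so there is no rule changing /s/ to [ʃ] before the ERG suffix.
The underlying segment must be /ʃ/; palato-alveolar /tʃ/, /dʒ/ and /ʃ/ become [k], [g] and [s] when no front vowel follows, yielding [s] there.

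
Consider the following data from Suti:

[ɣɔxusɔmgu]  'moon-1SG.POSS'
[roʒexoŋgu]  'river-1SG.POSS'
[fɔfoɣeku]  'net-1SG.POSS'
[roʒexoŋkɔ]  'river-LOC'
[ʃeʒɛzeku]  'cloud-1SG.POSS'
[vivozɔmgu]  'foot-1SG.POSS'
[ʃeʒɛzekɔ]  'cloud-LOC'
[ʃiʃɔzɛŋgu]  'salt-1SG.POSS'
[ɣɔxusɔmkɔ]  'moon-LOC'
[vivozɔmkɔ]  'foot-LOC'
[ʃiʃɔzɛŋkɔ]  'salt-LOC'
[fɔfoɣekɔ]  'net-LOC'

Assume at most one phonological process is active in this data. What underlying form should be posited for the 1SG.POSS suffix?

/-gu/

The 1SG.POSS morpheme has two allomorphs, [-gu] and [-ku].
The LOC suffix, which begins with [k], is invariant after every stem; so [k] is not altered by any rule here.
So the underlying form is /-gu/, and voiced stops become voiceless after a vowel.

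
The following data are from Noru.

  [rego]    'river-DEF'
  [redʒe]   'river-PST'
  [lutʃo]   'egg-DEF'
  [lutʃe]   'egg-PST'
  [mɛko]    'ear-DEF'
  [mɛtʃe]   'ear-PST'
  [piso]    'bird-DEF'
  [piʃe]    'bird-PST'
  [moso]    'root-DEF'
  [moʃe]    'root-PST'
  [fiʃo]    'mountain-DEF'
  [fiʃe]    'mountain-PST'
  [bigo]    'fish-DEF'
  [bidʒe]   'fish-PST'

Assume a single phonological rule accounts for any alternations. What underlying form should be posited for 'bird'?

The root 'bird' surfaces as [piso] and [piʃe], with a stem-final [s] ~ [ʃ] alternation.
Compare 'mountain', with invariant [ʃ] in [fiʃo] and [fiʃe]: an analysis with underlying /ʃ/ and a rule producing [s] before the DEF suffix would wrongly predict alternation here too.
The underlying segment must be /s/; /k/, /g/ and /s/ become palato-alveolar [tʃ], [dʒ] and [ʃ] before a front vowel, yielding [ʃ] there.
So 'bird' = /pis/.

/pis/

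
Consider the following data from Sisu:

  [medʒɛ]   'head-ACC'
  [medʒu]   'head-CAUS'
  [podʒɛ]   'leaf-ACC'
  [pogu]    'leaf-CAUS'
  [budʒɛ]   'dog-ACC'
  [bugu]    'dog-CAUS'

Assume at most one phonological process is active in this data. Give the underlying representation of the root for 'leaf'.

/pog/

The stem for 'leaf' ends in [dʒ] in [podʒɛ] but [g] in [pogu].
If /dʒ/ were underlying and a rule turned it into [g] before the CAUS suffix, 'head' would also alternate; but it has [dʒ] in both [medʒɛ] and [medʒu].
The alternation reflects palatalization before a front vowel: /g/ becomes palato-alveolar [dʒ] before a front vowel. /g/ is underlying.
The underlying form of 'leaf' is therefore /pog/.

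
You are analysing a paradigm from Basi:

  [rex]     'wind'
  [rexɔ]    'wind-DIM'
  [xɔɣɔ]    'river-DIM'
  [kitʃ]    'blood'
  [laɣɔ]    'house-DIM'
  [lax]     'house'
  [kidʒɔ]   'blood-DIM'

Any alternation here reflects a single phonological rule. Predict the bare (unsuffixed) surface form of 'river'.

The root 'house' surfaces as [lax] and [laɣɔ], with a stem-final [x] ~ [ɣ] alternation.
But 'wind' keeps [x] in both environments ([rex], [rexɔ]), so there is no rule changing /x/ to [ɣ] before the DIM suffix.
Therefore /ɣ/ is basic and [x] is derived by word-final obstruent devoicing (voiced obstruents become voiceless word-finally).
From [xɔɣɔ] the stem 'river' is /xɔɣ/; word-finally this yields [xɔx].

[xɔx]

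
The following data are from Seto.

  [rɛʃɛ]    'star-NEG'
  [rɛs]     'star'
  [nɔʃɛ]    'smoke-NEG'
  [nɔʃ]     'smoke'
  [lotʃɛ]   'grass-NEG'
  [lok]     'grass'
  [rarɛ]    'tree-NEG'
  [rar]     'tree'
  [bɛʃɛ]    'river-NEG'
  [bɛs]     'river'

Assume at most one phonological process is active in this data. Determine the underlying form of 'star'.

The stem for 'star' ends in [ʃ] in [rɛʃɛ] but [s] in [rɛs].
The stem 'smoke' ([nɔʃɛ], [nɔʃ]) shows [ʃ] unchanged in both environments, so [ʃ] cannot be basic with [s] derived in isolation.
The alternation reflects palatalization before a front vowel: /k/ and /s/ become palato-alveolar [tʃ] and [ʃ] before a front vowel. /s/ is underlying.
The underlying form of 'star' is therefore /rɛs/.

/rɛs/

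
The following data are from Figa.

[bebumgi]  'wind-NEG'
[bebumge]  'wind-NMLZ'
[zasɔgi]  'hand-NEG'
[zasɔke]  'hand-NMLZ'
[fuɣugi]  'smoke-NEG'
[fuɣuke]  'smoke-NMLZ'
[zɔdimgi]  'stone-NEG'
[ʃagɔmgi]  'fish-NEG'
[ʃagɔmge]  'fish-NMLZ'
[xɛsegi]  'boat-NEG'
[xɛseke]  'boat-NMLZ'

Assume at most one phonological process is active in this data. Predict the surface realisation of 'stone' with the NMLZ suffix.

The NMLZ suffix surfaces as [-ge] and [-ke], depending on the final segment of the stem.
The NEG suffix, which begins with [g], is invariant after every stem; so [g] is not altered by any rule here.
The NMLZ suffix is therefore /-ke/ underlyingly, with post-nasal voicing: voiceless stops become voiced after a nasal.
After 'stone', which ends in a nasal, the suffix surfaces as [-ge], giving [zɔdimge].

[zɔdimge]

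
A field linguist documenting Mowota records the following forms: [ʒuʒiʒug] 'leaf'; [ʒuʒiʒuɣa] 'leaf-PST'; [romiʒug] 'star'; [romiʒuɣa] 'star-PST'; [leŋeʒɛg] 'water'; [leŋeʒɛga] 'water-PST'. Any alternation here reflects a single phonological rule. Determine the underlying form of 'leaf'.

/ʒuʒiʒuɣ/

The stem for 'leaf' ends in [g] in [ʒuʒiʒug] but [ɣ] in [ʒuʒiʒuɣa].
Compare 'water', with invariant [g] in [leŋeʒɛg] and [leŋeʒɛga]: an analysis with underlying /g/ and a rule producing [ɣ] before the PST suffix would wrongly predict alternation here too.
So /ɣ/ is underlying, and a rule of word-final hardening — voiced fricatives become stops word-finally — gives [g].
Hence 'leaf' is /ʒuʒiʒuɣ/ underlyingly.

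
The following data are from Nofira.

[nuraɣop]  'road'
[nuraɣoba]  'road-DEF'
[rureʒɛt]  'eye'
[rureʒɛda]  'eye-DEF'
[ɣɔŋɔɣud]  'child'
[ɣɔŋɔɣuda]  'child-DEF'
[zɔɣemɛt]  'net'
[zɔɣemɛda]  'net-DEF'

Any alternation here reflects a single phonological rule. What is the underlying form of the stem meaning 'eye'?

/rureʒɛt/

The root 'eye' surfaces as [rureʒɛt] and [rureʒɛda], with a stem-final [t] ~ [d] alternation.
If /d/ were underlying and a rule turned it into [t] in isolation, 'child' would also alternate; but it has [d] in both [ɣɔŋɔɣud] and [ɣɔŋɔɣuda].
The underlying segment must be /t/; voiceless stops become voiced between vowels, yielding [d] there.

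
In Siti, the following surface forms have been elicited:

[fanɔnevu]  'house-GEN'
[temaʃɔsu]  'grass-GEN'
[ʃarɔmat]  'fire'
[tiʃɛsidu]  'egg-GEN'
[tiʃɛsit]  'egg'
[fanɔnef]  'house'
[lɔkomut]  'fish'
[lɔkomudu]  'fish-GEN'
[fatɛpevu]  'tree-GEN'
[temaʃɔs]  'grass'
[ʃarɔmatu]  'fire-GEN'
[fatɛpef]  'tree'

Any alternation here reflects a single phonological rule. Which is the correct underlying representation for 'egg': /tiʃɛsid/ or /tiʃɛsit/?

/tiʃɛsid/

In [tiʃɛsidu] and [tiʃɛsit] the final segment of 'egg' alternates: [d] ~ [t].
If /t/ were underlying and a rule turned it into [d] before the GEN suffix, 'fire' would also alternate; but it has [t] in both [ʃarɔmatu] and [ʃarɔmat].
The underlying segment must be /d/; voiced obstruents become voiceless word-finally, yielding [t] there.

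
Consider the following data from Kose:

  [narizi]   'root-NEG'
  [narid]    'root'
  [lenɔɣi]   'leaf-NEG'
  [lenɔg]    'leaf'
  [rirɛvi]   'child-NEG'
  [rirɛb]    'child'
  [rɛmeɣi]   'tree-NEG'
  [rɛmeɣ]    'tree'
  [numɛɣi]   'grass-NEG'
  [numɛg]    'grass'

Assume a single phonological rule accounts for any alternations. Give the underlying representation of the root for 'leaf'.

/lenɔg/

'leaf' shows [ɣ] ~ [g] at the end of the stem ([lenɔɣi] vs [lenɔg]).
Compare 'tree', with invariant [ɣ] in [rɛmeɣi] and [rɛmeɣ]: an analysis with underlying /ɣ/ and a rule producing [g] in isolation would wrongly predict alternation here too.
The underlying segment must be /g/; voiced stops become fricatives between vowels, yielding [ɣ] there.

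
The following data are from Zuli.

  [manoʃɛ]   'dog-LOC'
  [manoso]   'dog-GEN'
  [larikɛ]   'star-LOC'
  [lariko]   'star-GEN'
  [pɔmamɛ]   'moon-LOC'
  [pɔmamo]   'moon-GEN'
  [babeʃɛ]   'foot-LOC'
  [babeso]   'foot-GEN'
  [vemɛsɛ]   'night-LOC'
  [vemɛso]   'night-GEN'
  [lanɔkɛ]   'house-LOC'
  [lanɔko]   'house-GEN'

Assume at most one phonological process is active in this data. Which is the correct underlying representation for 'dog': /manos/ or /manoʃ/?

In [manoʃɛ] and [manoso] the final segment of 'dog' alternates: [ʃ] ~ [s].
The stem 'night' ([vemɛsɛ], [vemɛso]) shows [s] unchanged in both environments, so [s] cannot be basic with [ʃ] derived before the LOC suffix.
So /ʃ/ is underlying, and a rule of depalatalization — palato-alveolar /ʃ/ becomes [s] when no front vowel follows — gives [s].

/manoʃ/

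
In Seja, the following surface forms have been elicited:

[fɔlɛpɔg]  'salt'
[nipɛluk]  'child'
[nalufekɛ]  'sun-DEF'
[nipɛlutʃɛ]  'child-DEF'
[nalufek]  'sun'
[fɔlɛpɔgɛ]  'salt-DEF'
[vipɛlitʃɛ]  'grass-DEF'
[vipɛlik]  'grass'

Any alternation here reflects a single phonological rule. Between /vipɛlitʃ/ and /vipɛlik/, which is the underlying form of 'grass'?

/vipɛlitʃ/

The root 'grass' surfaces as [vipɛlik] and [vipɛlitʃɛ], with a stem-final [k] ~ [tʃ] alternation.
But 'sun' keeps [k] in both environments ([nalufek], [nalufekɛ]), so there is no rule changing /k/ to [tʃ] before the DEF suffix.
So /tʃ/ is underlying, and a rule of depalatalization — palato-alveolar /tʃ/ becomes [k] when no front vowel follows — gives [k].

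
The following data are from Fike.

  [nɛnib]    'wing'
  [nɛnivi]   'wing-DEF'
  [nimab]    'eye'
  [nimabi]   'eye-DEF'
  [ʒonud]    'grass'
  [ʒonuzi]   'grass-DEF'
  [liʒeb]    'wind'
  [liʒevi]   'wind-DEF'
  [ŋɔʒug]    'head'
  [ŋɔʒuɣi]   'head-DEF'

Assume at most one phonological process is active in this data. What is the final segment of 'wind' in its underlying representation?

/v/

In [liʒeb] and [liʒevi] the final segment of 'wind' alternates: [b] ~ [v].
Compare 'eye', with invariant [b] in [nimab] and [nimabi]: an analysis with underlying /b/ and a rule producing [v] before the DEF suffix would wrongly predict alternation here too.
Therefore /v/ is basic and [b] is derived by word-final hardening (voiced fricatives become stops word-finally).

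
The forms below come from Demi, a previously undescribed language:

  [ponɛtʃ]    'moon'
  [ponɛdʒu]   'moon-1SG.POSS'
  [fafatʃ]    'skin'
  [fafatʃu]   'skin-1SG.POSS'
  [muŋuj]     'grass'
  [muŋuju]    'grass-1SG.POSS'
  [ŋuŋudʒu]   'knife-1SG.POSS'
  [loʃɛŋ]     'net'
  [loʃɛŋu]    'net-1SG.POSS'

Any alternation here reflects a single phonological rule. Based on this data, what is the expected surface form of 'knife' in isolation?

[ŋuŋutʃ]

'moon' shows [tʃ] ~ [dʒ] at the end of the stem ([ponɛtʃ] vs [ponɛdʒu]).
The stem 'skin' ([fafatʃ], [fafatʃu]) shows [tʃ] unchanged in both environments, so [tʃ] cannot be basic with [dʒ] derived before the 1SG.POSS suffix.
The underlying segment must be /dʒ/; voiced obstruents become voiceless word-finally, yielding [tʃ] there.
From [ŋuŋudʒu] the stem 'knife' is /ŋuŋudʒ/; word-finally this yields [ŋuŋutʃ].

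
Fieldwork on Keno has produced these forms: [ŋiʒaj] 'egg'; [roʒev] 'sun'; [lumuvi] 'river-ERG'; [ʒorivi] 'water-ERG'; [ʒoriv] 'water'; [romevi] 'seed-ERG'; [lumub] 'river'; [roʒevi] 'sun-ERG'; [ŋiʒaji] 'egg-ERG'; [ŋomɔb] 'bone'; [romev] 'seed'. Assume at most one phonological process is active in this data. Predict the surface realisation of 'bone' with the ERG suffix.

In [lumub] and [lumuvi] the final segment of 'river' alternates: [b] ~ [v].
If /v/ were underlying and a rule turned it into [b] in isolation, 'seed' would also alternate; but it has [v] in both [romev] and [romevi].
The alternation reflects intervocalic spirantization: voiced stops become fricatives between vowels. /b/ is underlying.
The one attested form of 'bone', [ŋomɔb], shows underlying /ŋomɔb/. Applying the same rule between vowels gives [ŋomɔvi].

[ŋomɔvi]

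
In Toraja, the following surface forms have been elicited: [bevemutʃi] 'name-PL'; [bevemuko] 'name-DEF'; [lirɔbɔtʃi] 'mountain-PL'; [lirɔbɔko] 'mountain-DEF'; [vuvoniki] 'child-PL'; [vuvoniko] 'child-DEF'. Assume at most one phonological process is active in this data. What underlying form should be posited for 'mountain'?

In [lirɔbɔtʃi] and [lirɔbɔko] the final segment of 'mountain' alternates: [tʃ] ~ [k].
Compare 'child', with invariant [k] in [vuvoniki] and [vuvoniko]: an analysis with underlying /k/ and a rule producing [tʃ] before the PL suffix would wrongly predict alternation here too.
Therefore /tʃ/ is basic and [k] is derived by depalatalization (palato-alveolar /tʃ/ becomes [k] when no front vowel follows).
The underlying form of 'mountain' is therefore /lirɔbɔtʃ/.

/lirɔbɔtʃ/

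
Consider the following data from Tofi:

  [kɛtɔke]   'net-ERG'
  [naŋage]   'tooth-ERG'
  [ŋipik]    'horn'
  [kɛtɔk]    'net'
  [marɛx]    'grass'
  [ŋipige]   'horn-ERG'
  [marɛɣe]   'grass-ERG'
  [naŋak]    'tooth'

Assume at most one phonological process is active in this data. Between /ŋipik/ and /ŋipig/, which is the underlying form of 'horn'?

'horn' shows [g] ~ [k] at the end of the stem ([ŋipige] vs [ŋipik]).
The stem 'net' ([kɛtɔke], [kɛtɔk]) shows [k] unchanged in both environments, so [k] cannot be basic with [g] derived before the ERG suffix.
So /g/ is underlying, and a rule of word-final obstruent devoicing — voiced obstruents become voiceless word-finally — gives [k].

/ŋipig/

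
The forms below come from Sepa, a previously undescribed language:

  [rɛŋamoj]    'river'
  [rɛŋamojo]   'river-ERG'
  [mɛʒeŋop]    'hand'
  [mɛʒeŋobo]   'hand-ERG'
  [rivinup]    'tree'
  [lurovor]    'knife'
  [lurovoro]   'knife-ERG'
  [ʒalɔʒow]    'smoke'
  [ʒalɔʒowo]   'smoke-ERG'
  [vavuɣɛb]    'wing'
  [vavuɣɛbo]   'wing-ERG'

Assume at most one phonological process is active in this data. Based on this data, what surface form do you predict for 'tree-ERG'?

'hand' shows [p] ~ [b] at the end of the stem ([mɛʒeŋop] vs [mɛʒeŋobo]).
If /b/ were underlying and a rule turned it into [p] in isolation, 'wing' would also alternate; but it has [b] in both [vavuɣɛb] and [vavuɣɛbo].
Therefore /p/ is basic and [b] is derived by intervocalic voicing (voiceless stops become voiced between vowels).
From [rivinup] the stem 'tree' is /rivinup/; between vowels this yields [rivinubo].

[rivinubo]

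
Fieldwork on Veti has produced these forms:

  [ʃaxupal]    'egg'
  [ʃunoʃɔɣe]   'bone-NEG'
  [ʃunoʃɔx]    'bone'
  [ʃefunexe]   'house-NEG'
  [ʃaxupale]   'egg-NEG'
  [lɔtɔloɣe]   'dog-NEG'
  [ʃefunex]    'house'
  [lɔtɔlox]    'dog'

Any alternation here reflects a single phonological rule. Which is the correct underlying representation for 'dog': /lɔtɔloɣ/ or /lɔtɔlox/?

/lɔtɔloɣ/

The stem for 'dog' ends in [ɣ] in [lɔtɔloɣe] but [x] in [lɔtɔlox].
But 'house' keeps [x] in both environments ([ʃefunexe], [ʃefunex]), so there is no rule changing /x/ to [ɣ] before the NEG suffix.
The underlying segment must be /ɣ/; voiced obstruents become voiceless word-finally, yielding [x] there.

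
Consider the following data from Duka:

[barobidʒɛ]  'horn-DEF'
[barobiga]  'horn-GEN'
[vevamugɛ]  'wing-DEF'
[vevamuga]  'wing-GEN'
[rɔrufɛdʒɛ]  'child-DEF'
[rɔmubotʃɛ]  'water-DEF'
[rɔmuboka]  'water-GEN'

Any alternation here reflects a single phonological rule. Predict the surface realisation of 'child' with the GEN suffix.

[rɔrufɛga]

In [barobidʒɛ] and [barobiga] the final segment of 'horn' alternates: [dʒ] ~ [g].
Compare 'wing', with invariant [g] in [vevamugɛ] and [vevamuga]: an analysis with underlying /g/ and a rule producing [dʒ] before the DEF suffix would wrongly predict alternation here too.
Therefore /dʒ/ is basic and [g] is derived by depalatalization (palato-alveolar /tʃ/ and /dʒ/ become [k] and [g] when no front vowel follows).
The one attested form of 'child', [rɔrufɛdʒɛ], shows underlying /rɔrufɛdʒ/. Applying the same rule when no front vowel follows gives [rɔrufɛga].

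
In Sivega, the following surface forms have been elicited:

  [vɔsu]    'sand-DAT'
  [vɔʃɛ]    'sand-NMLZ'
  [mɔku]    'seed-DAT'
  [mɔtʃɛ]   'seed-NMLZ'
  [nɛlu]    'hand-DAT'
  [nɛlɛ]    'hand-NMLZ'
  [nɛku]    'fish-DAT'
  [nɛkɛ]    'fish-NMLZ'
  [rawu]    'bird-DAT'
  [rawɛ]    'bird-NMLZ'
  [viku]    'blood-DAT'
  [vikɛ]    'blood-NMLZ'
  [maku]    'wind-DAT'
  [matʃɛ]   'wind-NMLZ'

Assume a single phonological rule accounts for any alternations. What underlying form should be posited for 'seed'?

The root 'seed' surfaces as [mɔku] and [mɔtʃɛ], with a stem-final [k] ~ [tʃ] alternation.
Compare 'blood', with invariant [k] in [viku] and [vikɛ]: an analysis with underlying /k/ and a rule producing [tʃ] before the NMLZ suffix would wrongly predict alternation here too.
The alternation reflects depalatalization: palato-alveolar /tʃ/ and /ʃ/ become [k] and [s] when no front vowel follows. /tʃ/ is underlying.

/mɔtʃ/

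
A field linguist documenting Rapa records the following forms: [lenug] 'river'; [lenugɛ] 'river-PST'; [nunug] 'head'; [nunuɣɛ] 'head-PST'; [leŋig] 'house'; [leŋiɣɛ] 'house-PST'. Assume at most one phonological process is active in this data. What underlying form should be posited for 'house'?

/leŋiɣ/

'house' shows [g] ~ [ɣ] at the end of the stem ([leŋig] vs [leŋiɣɛ]).
If /g/ were underlying and a rule turned it into [ɣ] before the PST suffix, 'river' would also alternate; but it has [g] in both [lenug] and [lenugɛ].
Therefore /ɣ/ is basic and [g] is derived by word-final hardening (voiced fricatives become stops word-finally).
Hence 'house' is /leŋiɣ/ underlyingly.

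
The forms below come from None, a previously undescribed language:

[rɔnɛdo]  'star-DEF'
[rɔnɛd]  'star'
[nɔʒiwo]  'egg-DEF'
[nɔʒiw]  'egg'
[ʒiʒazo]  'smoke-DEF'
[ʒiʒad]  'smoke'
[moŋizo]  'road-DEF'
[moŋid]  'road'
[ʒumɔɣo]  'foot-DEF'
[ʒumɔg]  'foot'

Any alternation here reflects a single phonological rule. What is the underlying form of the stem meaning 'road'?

/moŋiz/

In [moŋizo] and [moŋid] the final segment of 'road' alternates: [z] ~ [d].
Compare 'star', with invariant [d] in [rɔnɛdo] and [rɔnɛd]: an analysis with underlying /d/ and a rule producing [z] before the DEF suffix would wrongly predict alternation here too.
The alternation reflects word-final hardening: voiced fricatives become stops word-finally. /z/ is underlying.
The underlying form of 'road' is therefore /moŋiz/.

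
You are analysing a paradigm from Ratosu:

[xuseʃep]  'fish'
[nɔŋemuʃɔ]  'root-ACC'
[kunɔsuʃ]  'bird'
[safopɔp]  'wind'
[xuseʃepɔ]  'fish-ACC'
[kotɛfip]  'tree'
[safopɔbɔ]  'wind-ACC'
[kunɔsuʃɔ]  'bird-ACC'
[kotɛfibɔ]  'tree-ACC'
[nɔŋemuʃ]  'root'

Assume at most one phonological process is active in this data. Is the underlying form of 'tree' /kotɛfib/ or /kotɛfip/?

The stem for 'tree' ends in [p] in [kotɛfip] but [b] in [kotɛfibɔ].
The stem 'fish' ([xuseʃep], [xuseʃepɔ]) shows [p] unchanged in both environments, so [p] cannot be basic with [b] derived before the ACC suffix.
The alternation reflects word-final obstruent devoicing: voiced obstruents become voiceless word-finally. /b/ is underlying.

/kotɛfib/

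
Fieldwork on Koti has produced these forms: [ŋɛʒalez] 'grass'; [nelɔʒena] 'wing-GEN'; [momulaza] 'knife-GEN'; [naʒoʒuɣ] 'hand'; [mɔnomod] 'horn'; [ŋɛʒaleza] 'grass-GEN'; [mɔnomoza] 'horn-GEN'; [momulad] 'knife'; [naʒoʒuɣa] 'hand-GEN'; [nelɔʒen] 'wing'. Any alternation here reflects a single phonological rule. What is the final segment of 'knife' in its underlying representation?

The stem for 'knife' ends in [z] in [momulaza] but [d] in [momulad].
But 'grass' keeps [z] in both environments ([ŋɛʒaleza], [ŋɛʒalez]), so there is no rule changing /z/ to [d] in isolation.
So /d/ is underlying, and a rule of intervocalic spirantization — voiced stops become fricatives between vowels — gives [z].

/d/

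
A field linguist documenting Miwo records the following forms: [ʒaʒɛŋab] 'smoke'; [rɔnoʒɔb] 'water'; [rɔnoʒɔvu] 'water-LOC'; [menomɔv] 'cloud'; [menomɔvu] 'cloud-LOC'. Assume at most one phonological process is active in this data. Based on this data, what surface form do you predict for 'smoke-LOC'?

[ʒaʒɛŋavu]

The root 'water' surfaces as [rɔnoʒɔb] and [rɔnoʒɔvu], with a stem-final [b] ~ [v] alternation.
Compare 'cloud', with invariant [v] in [menomɔv] and [menomɔvu]: an analysis with underlying /v/ and a rule producing [b] in isolation would wrongly predict alternation here too.
So /b/ is underlying, and a rule of intervocalic spirantization — voiced stops become fricatives between vowels — gives [v].
From [ʒaʒɛŋab] the stem 'smoke' is /ʒaʒɛŋab/; between vowels this yields [ʒaʒɛŋavu].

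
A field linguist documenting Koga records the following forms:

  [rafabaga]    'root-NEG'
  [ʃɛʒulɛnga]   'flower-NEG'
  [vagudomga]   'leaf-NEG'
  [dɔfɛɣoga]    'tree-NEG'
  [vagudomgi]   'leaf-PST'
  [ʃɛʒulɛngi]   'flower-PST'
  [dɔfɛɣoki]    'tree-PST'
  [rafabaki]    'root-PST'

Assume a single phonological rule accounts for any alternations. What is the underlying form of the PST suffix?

/-ki/

The PST morpheme has two allomorphs, [-gi] and [-ki].
By contrast the NEG suffix keeps its initial [g] throughout — that segment must be underlying.
The PST suffix is therefore /-ki/ underlyingly, with post-nasal voicing: voiceless stops become voiced after a nasal.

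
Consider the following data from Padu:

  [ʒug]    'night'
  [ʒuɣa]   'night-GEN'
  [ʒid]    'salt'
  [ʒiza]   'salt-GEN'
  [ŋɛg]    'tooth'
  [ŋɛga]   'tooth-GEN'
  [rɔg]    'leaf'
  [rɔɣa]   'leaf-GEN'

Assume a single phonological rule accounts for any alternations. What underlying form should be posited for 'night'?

'night' shows [g] ~ [ɣ] at the end of the stem ([ʒug] vs [ʒuɣa]).
The stem 'tooth' ([ŋɛg], [ŋɛga]) shows [g] unchanged in both environments, so [g] cannot be basic with [ɣ] derived before the GEN suffix.
So /ɣ/ is underlying, and a rule of word-final hardening — voiced fricatives become stops word-finally — gives [g].

/ʒuɣ/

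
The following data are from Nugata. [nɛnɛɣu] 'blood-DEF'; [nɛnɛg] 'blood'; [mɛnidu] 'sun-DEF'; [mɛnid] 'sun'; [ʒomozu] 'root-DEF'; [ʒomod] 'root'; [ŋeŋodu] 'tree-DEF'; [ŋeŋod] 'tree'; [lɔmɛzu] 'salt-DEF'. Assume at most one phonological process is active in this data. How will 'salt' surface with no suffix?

[lɔmɛd]

The root 'root' surfaces as [ʒomozu] and [ʒomod], with a stem-final [z] ~ [d] alternation.
If /d/ were underlying and a rule turned it into [z] before the DEF suffix, 'sun' would also alternate; but it has [d] in both [mɛnidu] and [mɛnid].
The underlying segment must be /z/; voiced fricatives become stops word-finally, yielding [d] there.
From [lɔmɛzu] the stem 'salt' is /lɔmɛz/; word-finally this yields [lɔmɛd].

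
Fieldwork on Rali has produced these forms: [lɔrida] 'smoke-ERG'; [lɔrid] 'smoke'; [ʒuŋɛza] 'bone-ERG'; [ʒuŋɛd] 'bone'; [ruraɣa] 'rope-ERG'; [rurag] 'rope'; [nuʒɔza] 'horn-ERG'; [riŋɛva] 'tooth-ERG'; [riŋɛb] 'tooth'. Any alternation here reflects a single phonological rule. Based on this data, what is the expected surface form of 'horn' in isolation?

The root 'bone' surfaces as [ʒuŋɛza] and [ʒuŋɛd], with a stem-final [z] ~ [d] alternation.
Compare 'smoke', with invariant [d] in [lɔrida] and [lɔrid]: an analysis with underlying /d/ and a rule producing [z] before the ERG suffix would wrongly predict alternation here too.
The underlying segment must be /z/; voiced fricatives become stops word-finally, yielding [d] there.
From [nuʒɔza] the stem 'horn' is /nuʒɔz/; word-finally this yields [nuʒɔd].

[nuʒɔd]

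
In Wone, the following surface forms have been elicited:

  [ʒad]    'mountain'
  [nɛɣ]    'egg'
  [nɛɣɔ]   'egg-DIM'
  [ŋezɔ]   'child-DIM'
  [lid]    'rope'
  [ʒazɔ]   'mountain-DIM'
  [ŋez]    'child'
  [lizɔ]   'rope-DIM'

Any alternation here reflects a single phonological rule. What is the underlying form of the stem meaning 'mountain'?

/ʒad/

The root 'mountain' surfaces as [ʒazɔ] and [ʒad], with a stem-final [z] ~ [d] alternation.
Compare 'child', with invariant [z] in [ŋezɔ] and [ŋez]: an analysis with underlying /z/ and a rule producing [d] in isolation would wrongly predict alternation here too.
The underlying segment must be /d/; voiced stops become fricatives between vowels, yielding [z] there.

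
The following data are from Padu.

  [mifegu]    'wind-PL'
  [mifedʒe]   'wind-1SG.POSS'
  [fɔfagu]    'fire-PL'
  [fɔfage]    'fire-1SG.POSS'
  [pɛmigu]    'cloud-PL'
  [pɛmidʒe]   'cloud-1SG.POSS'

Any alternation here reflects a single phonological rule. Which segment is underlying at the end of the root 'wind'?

/dʒ/

'wind' shows [g] ~ [dʒ] at the end of the stem ([mifegu] vs [mifedʒe]).
The stem 'fire' ([fɔfagu], [fɔfage]) shows [g] unchanged in both environments, so [g] cannot be basic with [dʒ] derived before the 1SG.POSS suffix.
The underlying segment must be /dʒ/; palato-alveolar /dʒ/ becomes [g] when no front vowel follows, yielding [g] there.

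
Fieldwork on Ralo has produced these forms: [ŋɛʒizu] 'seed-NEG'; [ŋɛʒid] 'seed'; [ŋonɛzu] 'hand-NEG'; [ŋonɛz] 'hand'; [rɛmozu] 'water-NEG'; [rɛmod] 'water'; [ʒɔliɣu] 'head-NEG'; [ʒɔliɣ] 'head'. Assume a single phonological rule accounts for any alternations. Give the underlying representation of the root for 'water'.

'water' shows [z] ~ [d] at the end of the stem ([rɛmozu] vs [rɛmod]).
The stem 'hand' ([ŋonɛzu], [ŋonɛz]) shows [z] unchanged in both environments, so [z] cannot be basic with [d] derived in isolation.
Therefore /d/ is basic and [z] is derived by intervocalic spirantization (voiced stops become fricatives between vowels).

/rɛmod/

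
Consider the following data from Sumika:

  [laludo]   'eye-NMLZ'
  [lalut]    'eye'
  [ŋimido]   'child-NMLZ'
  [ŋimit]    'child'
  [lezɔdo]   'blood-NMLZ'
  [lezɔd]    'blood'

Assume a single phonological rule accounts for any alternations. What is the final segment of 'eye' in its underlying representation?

/t/

'eye' shows [d] ~ [t] at the end of the stem ([laludo] vs [lalut]).
But 'blood' keeps [d] in both environments ([lezɔdo], [lezɔd]), so there is no rule changing /d/ to [t] in isolation.
So /t/ is underlying, and a rule of intervocalic voicing — voiceless stops become voiced between vowels — gives [d].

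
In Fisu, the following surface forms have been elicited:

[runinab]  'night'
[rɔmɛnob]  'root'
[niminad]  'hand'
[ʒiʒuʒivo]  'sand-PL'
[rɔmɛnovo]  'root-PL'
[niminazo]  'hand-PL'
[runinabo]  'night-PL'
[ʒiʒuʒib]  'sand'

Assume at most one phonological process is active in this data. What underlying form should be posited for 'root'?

The root 'root' surfaces as [rɔmɛnob] and [rɔmɛnovo], with a stem-final [b] ~ [v] alternation.
But 'night' keeps [b] in both environments ([runinab], [runinabo]), so there is no rule changing /b/ to [v] before the PL suffix.
The alternation reflects word-final hardening: voiced fricatives become stops word-finally. /v/ is underlying.

/rɔmɛnov/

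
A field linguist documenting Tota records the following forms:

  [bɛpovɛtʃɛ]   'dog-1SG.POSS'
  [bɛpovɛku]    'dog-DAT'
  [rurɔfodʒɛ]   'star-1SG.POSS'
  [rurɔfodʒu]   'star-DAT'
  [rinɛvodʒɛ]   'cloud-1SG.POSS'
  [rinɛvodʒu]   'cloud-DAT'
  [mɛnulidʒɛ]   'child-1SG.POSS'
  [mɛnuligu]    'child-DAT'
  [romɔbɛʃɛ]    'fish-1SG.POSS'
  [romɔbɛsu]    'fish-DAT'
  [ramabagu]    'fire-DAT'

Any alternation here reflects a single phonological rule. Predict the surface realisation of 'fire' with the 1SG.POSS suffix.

In [mɛnulidʒɛ] and [mɛnuligu] the final segment of 'child' alternates: [dʒ] ~ [g].
But 'cloud' keeps [dʒ] in both environments ([rinɛvodʒɛ], [rinɛvodʒu]), so there is no rule changing /dʒ/ to [g] before the DAT suffix.
The underlying segment must be /g/; /k/, /g/ and /s/ become palato-alveolar [tʃ], [dʒ] and [ʃ] before a front vowel, yielding [dʒ] there.
The one attested form of 'fire', [ramabagu], shows underlying /ramabag/. Applying the same rule before a front vowel gives [ramabadʒɛ].

[ramabadʒɛ]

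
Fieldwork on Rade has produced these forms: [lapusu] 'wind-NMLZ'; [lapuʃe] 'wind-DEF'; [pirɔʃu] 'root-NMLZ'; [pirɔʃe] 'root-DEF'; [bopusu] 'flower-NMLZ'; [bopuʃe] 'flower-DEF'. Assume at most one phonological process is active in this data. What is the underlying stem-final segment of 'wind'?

In [lapusu] and [lapuʃe] the final segment of 'wind' alternates: [s] ~ [ʃ].
If /ʃ/ were underlying and a rule turned it into [s] before the NMLZ suffix, 'root' would also alternate; but it has [ʃ] in both [pirɔʃu] and [pirɔʃe].
Therefore /s/ is basic and [ʃ] is derived by palatalization before a front vowel (/s/ becomes palato-alveolar [ʃ] before a front vowel).

/s/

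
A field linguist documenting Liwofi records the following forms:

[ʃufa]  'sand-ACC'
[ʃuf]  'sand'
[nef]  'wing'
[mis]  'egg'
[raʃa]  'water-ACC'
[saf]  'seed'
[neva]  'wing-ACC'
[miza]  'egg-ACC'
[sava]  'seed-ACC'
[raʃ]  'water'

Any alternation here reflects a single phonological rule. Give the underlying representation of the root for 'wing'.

/nev/

'wing' shows [f] ~ [v] at the end of the stem ([nef] vs [neva]).
The stem 'sand' ([ʃuf], [ʃufa]) shows [f] unchanged in both environments, so [f] cannot be basic with [v] derived before the ACC suffix.
So /v/ is underlying, and a rule of word-final obstruent devoicing — voiced obstruents become voiceless word-finally — gives [f].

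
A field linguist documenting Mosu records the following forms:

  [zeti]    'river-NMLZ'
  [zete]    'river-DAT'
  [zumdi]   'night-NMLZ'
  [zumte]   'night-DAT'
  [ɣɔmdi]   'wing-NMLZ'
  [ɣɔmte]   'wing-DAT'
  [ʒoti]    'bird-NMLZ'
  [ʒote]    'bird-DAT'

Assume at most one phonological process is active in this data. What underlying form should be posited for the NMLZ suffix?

/-di/

The NMLZ morpheme has two allomorphs, [-di] and [-ti].
By contrast the DAT suffix keeps its initial [t] throughout — that segment must be underlying.
So the underlying form is /-di/, and voiced stops become voiceless after a vowel.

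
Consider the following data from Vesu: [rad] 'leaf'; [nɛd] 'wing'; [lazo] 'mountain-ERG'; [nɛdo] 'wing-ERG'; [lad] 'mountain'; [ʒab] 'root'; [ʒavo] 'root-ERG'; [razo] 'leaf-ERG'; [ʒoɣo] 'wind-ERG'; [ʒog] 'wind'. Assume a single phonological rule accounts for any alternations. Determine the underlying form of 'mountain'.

'mountain' shows [z] ~ [d] at the end of the stem ([lazo] vs [lad]).
Compare 'wing', with invariant [d] in [nɛdo] and [nɛd]: an analysis with underlying /d/ and a rule producing [z] before the ERG suffix would wrongly predict alternation here too.
Therefore /z/ is basic and [d] is derived by word-final hardening (voiced fricatives become stops word-finally).

/laz/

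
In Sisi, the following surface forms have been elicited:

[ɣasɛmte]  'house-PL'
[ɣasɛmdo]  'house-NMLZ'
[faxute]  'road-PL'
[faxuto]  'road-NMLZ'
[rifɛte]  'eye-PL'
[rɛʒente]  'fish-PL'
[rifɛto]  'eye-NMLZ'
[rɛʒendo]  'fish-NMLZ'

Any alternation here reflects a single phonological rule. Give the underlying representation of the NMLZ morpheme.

/-do/

The NMLZ suffix surfaces as [-do] and [-to], depending on the final segment of the stem.
By contrast the PL suffix keeps its initial [t] throughout — that segment must be underlying.
So the underlying form is /-do/, and voiced stops become voiceless after a vowel.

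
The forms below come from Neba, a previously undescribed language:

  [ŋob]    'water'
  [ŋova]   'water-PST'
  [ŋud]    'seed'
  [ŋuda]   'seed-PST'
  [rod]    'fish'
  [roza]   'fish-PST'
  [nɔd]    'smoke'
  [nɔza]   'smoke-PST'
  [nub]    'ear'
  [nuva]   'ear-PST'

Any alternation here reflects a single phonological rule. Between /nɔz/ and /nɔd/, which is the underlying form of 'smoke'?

'smoke' shows [d] ~ [z] at the end of the stem ([nɔd] vs [nɔza]).
Compare 'seed', with invariant [d] in [ŋud] and [ŋuda]: an analysis with underlying /d/ and a rule producing [z] before the PST suffix would wrongly predict alternation here too.
The alternation reflects word-final hardening: voiced fricatives become stops word-finally. /z/ is underlying.

/nɔz/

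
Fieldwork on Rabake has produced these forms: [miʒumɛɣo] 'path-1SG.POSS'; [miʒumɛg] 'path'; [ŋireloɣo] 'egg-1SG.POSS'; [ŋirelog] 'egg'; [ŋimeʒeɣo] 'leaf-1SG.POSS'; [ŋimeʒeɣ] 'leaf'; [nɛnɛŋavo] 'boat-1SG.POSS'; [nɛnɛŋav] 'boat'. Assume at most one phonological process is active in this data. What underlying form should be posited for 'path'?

In [miʒumɛɣo] and [miʒumɛg] the final segment of 'path' alternates: [ɣ] ~ [g].
The stem 'leaf' ([ŋimeʒeɣo], [ŋimeʒeɣ]) shows [ɣ] unchanged in both environments, so [ɣ] cannot be basic with [g] derived in isolation.
So /g/ is underlying, and a rule of intervocalic spirantization — voiced stops become fricatives between vowels — gives [ɣ].

/miʒumɛg/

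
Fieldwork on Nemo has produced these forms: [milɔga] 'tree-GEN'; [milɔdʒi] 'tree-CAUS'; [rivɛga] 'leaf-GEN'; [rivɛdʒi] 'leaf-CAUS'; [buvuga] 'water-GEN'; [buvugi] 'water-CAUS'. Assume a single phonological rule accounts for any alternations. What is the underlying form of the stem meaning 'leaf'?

The stem for 'leaf' ends in [g] in [rivɛga] but [dʒ] in [rivɛdʒi].
The stem 'water' ([buvuga], [buvugi]) shows [g] unchanged in both environments, so [g] cannot be basic with [dʒ] derived before the CAUS suffix.
Therefore /dʒ/ is basic and [g] is derived by depalatalization (palato-alveolar /dʒ/ becomes [g] when no front vowel follows).
Hence 'leaf' is /rivɛdʒ/ underlyingly.

/rivɛdʒ/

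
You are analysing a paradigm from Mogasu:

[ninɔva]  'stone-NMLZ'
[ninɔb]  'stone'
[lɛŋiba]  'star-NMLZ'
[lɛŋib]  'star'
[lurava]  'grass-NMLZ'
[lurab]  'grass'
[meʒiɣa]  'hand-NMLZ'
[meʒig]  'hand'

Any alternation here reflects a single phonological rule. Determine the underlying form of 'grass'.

/lurav/

In [lurava] and [lurab] the final segment of 'grass' alternates: [v] ~ [b].
If /b/ were underlying and a rule turned it into [v] before the NMLZ suffix, 'star' would also alternate; but it has [b] in both [lɛŋiba] and [lɛŋib].
Therefore /v/ is basic and [b] is derived by word-final hardening (voiced fricatives become stops word-finally).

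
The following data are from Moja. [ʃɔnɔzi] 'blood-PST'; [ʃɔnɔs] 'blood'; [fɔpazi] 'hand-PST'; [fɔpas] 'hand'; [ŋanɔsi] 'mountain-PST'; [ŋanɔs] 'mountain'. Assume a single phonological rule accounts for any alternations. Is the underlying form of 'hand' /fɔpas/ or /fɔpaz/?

The stem for 'hand' ends in [z] in [fɔpazi] but [s] in [fɔpas].
If /s/ were underlying and a rule turned it into [z] before the PST suffix, 'mountain' would also alternate; but it has [s] in both [ŋanɔsi] and [ŋanɔs].
So /z/ is underlying, and a rule of word-final obstruent devoicing — voiced obstruents become voiceless word-finally — gives [s].

/fɔpaz/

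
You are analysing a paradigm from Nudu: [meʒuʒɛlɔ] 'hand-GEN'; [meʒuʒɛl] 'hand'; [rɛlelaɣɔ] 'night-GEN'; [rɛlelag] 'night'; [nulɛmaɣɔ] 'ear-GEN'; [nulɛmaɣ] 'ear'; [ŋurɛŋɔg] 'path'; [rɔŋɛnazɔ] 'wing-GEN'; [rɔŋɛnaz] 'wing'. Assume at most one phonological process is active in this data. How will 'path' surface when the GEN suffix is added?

[ŋurɛŋɔɣɔ]

The stem for 'night' ends in [ɣ] in [rɛlelaɣɔ] but [g] in [rɛlelag].
But 'ear' keeps [ɣ] in both environments ([nulɛmaɣɔ], [nulɛmaɣ]), so there is no rule changing /ɣ/ to [g] in isolation.
The underlying segment must be /g/; voiced stops become fricatives between vowels, yielding [ɣ] there.
The one attested form of 'path', [ŋurɛŋɔg], shows underlying /ŋurɛŋɔg/. Applying the same rule between vowels gives [ŋurɛŋɔɣɔ].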